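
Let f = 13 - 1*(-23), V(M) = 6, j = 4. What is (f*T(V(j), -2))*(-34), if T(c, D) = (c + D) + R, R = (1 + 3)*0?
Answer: -4896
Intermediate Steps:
R = 0 (R = 4*0 = 0)
f = 36 (f = 13 + 23 = 36)
T(c, D) = D + c (T(c, D) = (c + D) + 0 = (D + c) + 0 = D + c)
(f*T(V(j), -2))*(-34) = (36*(-2 + 6))*(-34) = (36*4)*(-34) = 144*(-34) = -4896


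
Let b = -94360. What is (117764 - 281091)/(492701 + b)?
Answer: -163327/398341 ≈ -0.41002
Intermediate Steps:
(117764 - 281091)/(492701 + b) = (117764 - 281091)/(492701 - 94360) = -163327/398341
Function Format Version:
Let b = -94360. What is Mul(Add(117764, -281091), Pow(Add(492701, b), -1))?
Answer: Rational(-163327, 398341) ≈ -0.41002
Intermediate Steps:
Mul(Add(117764, -281091), Pow(Add(492701, b), -1)) = Mul(Add(117764, -281091), Pow(Add(492701, -94360), -1)) = Mul(-163327, Pow(398341, -1)) = Mul(-163327, Rational(1, 398341)) = Rational(-163327, 398341)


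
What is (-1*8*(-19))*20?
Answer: 3040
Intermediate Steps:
(-1*8*(-19))*20 = -8*(-19)*20 = 152*20 = 3040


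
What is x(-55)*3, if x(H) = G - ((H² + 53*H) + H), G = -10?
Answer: -195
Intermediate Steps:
x(H) = -10 - H² - 54*H (x(H) = -10 - ((H² + 53*H) + H) = -10 - (H² + 54*H) = -10 + (-H² - 54*H) = -10 - H² - 54*H)
x(-55)*3 = (-10 - 1*(-55)² - 54*(-55))*3 = (-10 - 1*3025 + 2970)*3 = (-10 - 3025 + 2970)*3 = -65*3 = -195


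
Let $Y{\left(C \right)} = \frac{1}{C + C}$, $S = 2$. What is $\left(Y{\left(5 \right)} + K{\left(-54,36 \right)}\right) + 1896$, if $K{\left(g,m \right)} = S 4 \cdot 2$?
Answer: $\frac{19121}{10} \approx 1912.1$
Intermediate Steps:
$K{\left(g,m \right)} = 16$ ($K{\left(g,m \right)} = 2 \cdot 4 \cdot 2 = 8 \cdot 2 = 16$)
$Y{\left(C \right)} = \frac{1}{2 C}$
$\left(Y{\left(5 \right)} + K{\left(-54,36 \right)}\right) + 1896 = \left(\frac{1}{2 \cdot 5} + 16\right) + 1896 = \left(\frac{1}{2} \cdot \frac{1}{5} + 16\right) + 1896 = \left(\frac{1}{10} + 16\right) + 1896 = \frac{161}{10} + 1896 = \frac{19121}{10}$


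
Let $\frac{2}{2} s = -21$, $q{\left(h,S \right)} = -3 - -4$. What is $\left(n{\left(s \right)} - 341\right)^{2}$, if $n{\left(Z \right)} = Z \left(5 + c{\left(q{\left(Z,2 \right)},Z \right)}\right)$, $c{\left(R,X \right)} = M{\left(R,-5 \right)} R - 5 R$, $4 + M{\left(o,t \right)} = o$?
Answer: $77284$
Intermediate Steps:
$M{\left(o,t \right)} = -4 + o$
$q{\left(h,S \right)} = 1$ ($q{\left(h,S \right)} = -3 + 4 = 1$)
$s = -21$
$c{\left(R,X \right)} = - 5 R + R \left(-4 + R\right)$ ($c{\left(R,X \right)} = \left(-4 + R\right) R - 5 R = R \left(-4 + R\right) - 5 R = - 5 R + R \left(-4 + R\right)$)
$n{\left(Z \right)} = - 3 Z$ ($n{\left(Z \right)} = Z \left(5 + 1 \left(-9 + 1\right)\right) = Z \left(5 + 1 \left(-8\right)\right) = Z \left(5 - 8\right) = Z \left(-3\right) = - 3 Z$)
$\left(n{\left(s \right)} - 341\right)^{2} = \left(\left(-3\right) \left(-21\right) - 341\right)^{2} = \left(63 - 341\right)^{2} = \left(-278\right)^{2} = 77284$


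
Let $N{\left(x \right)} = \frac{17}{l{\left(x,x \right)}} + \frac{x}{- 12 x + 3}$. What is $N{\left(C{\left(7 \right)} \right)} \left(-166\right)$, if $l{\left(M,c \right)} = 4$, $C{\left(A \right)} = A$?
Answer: $- \frac{111967}{162} \approx -691.15$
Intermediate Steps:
$N{\left(x \right)} = \frac{17}{4} + \frac{x}{3 - 12 x}$ ($N{\left(x \right)} = \frac{17}{4} + \frac{x}{- 12 x + 3} = 17 \cdot \frac{1}{4} + \frac{x}{3 - 12 x} = \frac{17}{4} + \frac{x}{3 - 12 x}$)
$N{\left(C{\left(7 \right)} \right)} \left(-166\right) = \frac{-51 + 200 \cdot 7}{12 \left(-1 + 4 \cdot 7\right)} \left(-166\right) = \frac{-51 + 1400}{12 \left(-1 + 28\right)} \left(-166\right) = \frac{1}{12} \cdot \frac{1}{27} \cdot 1349 \left(-166\right) = \frac{1349}{324} \left(-166\right) = - \frac{111967}{162}$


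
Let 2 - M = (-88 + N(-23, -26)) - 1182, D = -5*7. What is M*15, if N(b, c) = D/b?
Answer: 438315/23 ≈ 19057.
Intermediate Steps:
D = -35
N(b, c) = -35/b
M = 29221/23 (M = 2 - ((-88 - 35/(-23)) - 1182) = 2 - ((-88 - 35*(-1/23)) - 1182) = 2 - ((-88 + 35/23) - 1182) = 2 - (-1989/23 - 1182) = 2 - 1*(-29175/23) = 2 + 29175/23 = 29221/23 ≈ 1270.5)
M*15 = (29221/23)*15 = 438315/23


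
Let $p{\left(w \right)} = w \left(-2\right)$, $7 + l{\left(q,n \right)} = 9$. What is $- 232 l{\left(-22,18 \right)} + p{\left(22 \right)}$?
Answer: $-508$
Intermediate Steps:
$l{\left(q,n \right)} = 2$ ($l{\left(q,n \right)} = -7 + 9 = 2$)
$p{\left(w \right)} = - 2 w$
$- 232 l{\left(-22,18 \right)} + p{\left(22 \right)} = \left(-232\right) 2 - 44 = -464 - 44 = -508$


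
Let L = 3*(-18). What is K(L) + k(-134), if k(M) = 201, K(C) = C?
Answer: 147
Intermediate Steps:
L = -54
K(L) + k(-134) = -54 + 201 = 147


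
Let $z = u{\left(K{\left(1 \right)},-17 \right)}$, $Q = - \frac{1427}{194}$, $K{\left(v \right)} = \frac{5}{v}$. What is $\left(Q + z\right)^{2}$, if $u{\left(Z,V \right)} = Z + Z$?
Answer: $\frac{263169}{37636} \approx 6.9925$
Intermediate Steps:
$Q = - \frac{1427}{194}$ ($Q = \left(-1427\right) \frac{1}{194} = - \frac{1427}{194} \approx -7.3557$)
$u{\left(Z,V \right)} = 2 Z$
$z = 10$ ($z = 2 \cdot \frac{5}{1} = 2 \cdot 5 \cdot 1 = 2 \cdot 5 = 10$)
$\left(Q + z\right)^{2} = \left(- \frac{1427}{194} + 10\right)^{2} = \left(\frac{513}{194}\right)^{2} = \frac{263169}{37636}$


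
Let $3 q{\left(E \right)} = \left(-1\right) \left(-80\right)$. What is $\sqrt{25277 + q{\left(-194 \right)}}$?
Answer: $\frac{\sqrt{227733}}{3} \approx 159.07$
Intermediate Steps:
$q{\left(E \right)} = \frac{80}{3}$ ($q{\left(E \right)} = \frac{\left(-1\right) \left(-80\right)}{3} = \frac{1}{3} \cdot 80 = \frac{80}{3}$)
$\sqrt{25277 + q{\left(-194 \right)}} = \sqrt{25277 + \frac{80}{3}} = \sqrt{\frac{75911}{3}} = \frac{\sqrt{227733}}{3}$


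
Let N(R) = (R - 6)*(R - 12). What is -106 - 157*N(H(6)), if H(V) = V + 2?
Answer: 1150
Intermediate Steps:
H(V) = 2 + V
N(R) = (-12 + R)*(-6 + R) (N(R) = (-6 + R)*(-12 + R) = (-12 + R)*(-6 + R))
-106 - 157*N(H(6)) = -106 - 157*(72 + (2 + 6)² - 18*(2 + 6)) = -106 - 157*(72 + 8² - 18*8) = -106 - 157*(72 + 64 - 144) = -106 - 157*(-8) = -106 + 1256 = 1150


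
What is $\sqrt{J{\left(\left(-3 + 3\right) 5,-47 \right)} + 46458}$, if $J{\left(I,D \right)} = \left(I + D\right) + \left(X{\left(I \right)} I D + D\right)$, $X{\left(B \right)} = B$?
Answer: $2 \sqrt{11591} \approx 215.32$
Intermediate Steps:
$J{\left(I,D \right)} = I + 2 D + D I^{2}$ ($J{\left(I,D \right)} = \left(I + D\right) + \left(I I D + D\right) = \left(D + I\right) + \left(I^{2} D + D\right) = \left(D + I\right) + \left(D I^{2} + D\right) = \left(D + I\right) + \left(D + D I^{2}\right) = I + 2 D + D I^{2}$)
$\sqrt{J{\left(\left(-3 + 3\right) 5,-47 \right)} + 46458} = \sqrt{\left(\left(-3 + 3\right) 5 + 2 \left(-47\right) - 47 \left(\left(-3 + 3\right) 5\right)^{2}\right) + 46458} = \sqrt{\left(0 \cdot 5 - 94 - 47 \left(0 \cdot 5\right)^{2}\right) + 46458} = \sqrt{\left(0 - 94 - 47 \cdot 0^{2}\right) + 46458} = \sqrt{\left(0 - 94 - 0\right) + 46458} = \sqrt{\left(0 - 94 + 0\right) + 46458} = \sqrt{-94 + 46458} = \sqrt{46364} = 2 \sqrt{11591}$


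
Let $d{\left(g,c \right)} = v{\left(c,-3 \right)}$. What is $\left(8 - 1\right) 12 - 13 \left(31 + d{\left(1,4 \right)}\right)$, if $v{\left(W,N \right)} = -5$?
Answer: $-254$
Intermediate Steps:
$d{\left(g,c \right)} = -5$
$\left(8 - 1\right) 12 - 13 \left(31 + d{\left(1,4 \right)}\right) = \left(8 - 1\right) 12 - 13 \left(31 - 5\right) = 7 \cdot 12 - 338 = 84 - 338 = -254$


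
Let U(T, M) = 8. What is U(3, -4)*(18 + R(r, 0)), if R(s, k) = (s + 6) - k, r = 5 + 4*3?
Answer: 328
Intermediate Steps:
r = 17 (r = 5 + 12 = 17)
R(s, k) = 6 + s - k (R(s, k) = (6 + s) - k = 6 + s - k)
U(3, -4)*(18 + R(r, 0)) = 8*(18 + (6 + 17 - 1*0)) = 8*(18 + (6 + 17 + 0)) = 8*(18 + 23) = 8*41 = 328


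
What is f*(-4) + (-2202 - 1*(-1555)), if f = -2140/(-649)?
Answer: -428463/649 ≈ -660.19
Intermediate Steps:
f = 2140/649 (f = -2140*(-1/649) = 2140/649 ≈ 3.2974)
f*(-4) + (-2202 - 1*(-1555)) = (2140/649)*(-4) + (-2202 - 1*(-1555)) = -8560/649 + (-2202 + 1555) = -8560/649 - 647 = -428463/649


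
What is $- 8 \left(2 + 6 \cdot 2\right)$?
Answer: $-112$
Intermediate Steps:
$- 8 \left(2 + 6 \cdot 2\right) = - 8 \left(2 + 12\right) = \left(-8\right) 14 = -112$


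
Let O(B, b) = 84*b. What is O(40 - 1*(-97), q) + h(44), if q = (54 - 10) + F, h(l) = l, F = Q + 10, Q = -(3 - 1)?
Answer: 4412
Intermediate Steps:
Q = -2 (Q = -1*2 = -2)
F = 8 (F = -2 + 10 = 8)
q = 52 (q = (54 - 10) + 8 = 44 + 8 = 52)
O(40 - 1*(-97), q) + h(44) = 84*52 + 44 = 4368 + 44 = 4412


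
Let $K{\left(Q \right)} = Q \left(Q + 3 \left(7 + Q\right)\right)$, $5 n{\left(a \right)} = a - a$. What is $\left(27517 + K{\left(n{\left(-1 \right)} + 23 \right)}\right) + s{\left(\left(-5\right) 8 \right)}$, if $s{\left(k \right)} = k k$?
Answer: $31716$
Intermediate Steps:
$n{\left(a \right)} = 0$ ($n{\left(a \right)} = \frac{a - a}{5} = \frac{1}{5} \cdot 0 = 0$)
$s{\left(k \right)} = k^{2}$
$K{\left(Q \right)} = Q \left(21 + 4 Q\right)$ ($K{\left(Q \right)} = Q \left(Q + \left(21 + 3 Q\right)\right) = Q \left(21 + 4 Q\right)$)
$\left(27517 + K{\left(n{\left(-1 \right)} + 23 \right)}\right) + s{\left(\left(-5\right) 8 \right)} = \left(27517 + \left(0 + 23\right) \left(21 + 4 \left(0 + 23\right)\right)\right) + \left(\left(-5\right) 8\right)^{2} = \left(27517 + 23 \left(21 + 4 \cdot 23\right)\right) + \left(-40\right)^{2} = \left(27517 + 23 \left(21 + 92\right)\right) + 1600 = \left(27517 + 23 \cdot 113\right) + 1600 = \left(27517 + 2599\right) + 1600 = 30116 + 1600 = 31716$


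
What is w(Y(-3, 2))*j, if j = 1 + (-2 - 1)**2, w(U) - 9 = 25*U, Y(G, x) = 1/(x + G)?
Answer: -160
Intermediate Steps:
Y(G, x) = 1/(G + x)
w(U) = 9 + 25*U
j = 10 (j = 1 + (-3)**2 = 1 + 9 = 10)
w(Y(-3, 2))*j = (9 + 25/(-3 + 2))*10 = (9 + 25/(-1))*10 = (9 + 25*(-1))*10 = (9 - 25)*10 = -16*10 = -160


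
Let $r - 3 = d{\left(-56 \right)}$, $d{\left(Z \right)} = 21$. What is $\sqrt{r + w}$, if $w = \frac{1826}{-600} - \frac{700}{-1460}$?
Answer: $\frac{\sqrt{102809769}}{2190} \approx 4.6299$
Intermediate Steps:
$w = - \frac{56149}{21900}$ ($w = 1826 \left(- \frac{1}{600}\right) - - \frac{35}{73} = - \frac{913}{300} + \frac{35}{73} = - \frac{56149}{21900} \approx -2.5639$)
$r = 24$ ($r = 3 + 21 = 24$)
$\sqrt{r + w} = \sqrt{24 - \frac{56149}{21900}} = \sqrt{\frac{469451}{21900}} = \frac{\sqrt{102809769}}{2190}$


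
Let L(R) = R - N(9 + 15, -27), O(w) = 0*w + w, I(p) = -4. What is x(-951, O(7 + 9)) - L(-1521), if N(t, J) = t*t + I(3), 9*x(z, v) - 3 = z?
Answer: 5963/3 ≈ 1987.7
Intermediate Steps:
O(w) = w (O(w) = 0 + w = w)
x(z, v) = ⅓ + z/9
N(t, J) = -4 + t² (N(t, J) = t*t - 4 = t² - 4 = -4 + t²)
L(R) = -572 + R (L(R) = R - (-4 + (9 + 15)²) = R - (-4 + 24²) = R - (-4 + 576) = R - 1*572 = R - 572 = -572 + R)
x(-951, O(7 + 9)) - L(-1521) = (⅓ + (⅑)*(-951)) - (-572 - 1521) = (⅓ - 317/3) - 1*(-2093) = -316/3 + 2093 = 5963/3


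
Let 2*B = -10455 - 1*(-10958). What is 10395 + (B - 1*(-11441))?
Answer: 44175/2 ≈ 22088.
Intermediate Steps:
B = 503/2 (B = (-10455 - 1*(-10958))/2 = (-10455 + 10958)/2 = (½)*503 = 503/2 ≈ 251.50)
10395 + (B - 1*(-11441)) = 10395 + (503/2 - 1*(-11441)) = 10395 + (503/2 + 11441) = 10395 + 23385/2 = 44175/2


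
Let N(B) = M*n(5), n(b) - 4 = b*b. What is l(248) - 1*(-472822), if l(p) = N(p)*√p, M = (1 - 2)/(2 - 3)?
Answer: 472822 + 58*√62 ≈ 4.7328e+5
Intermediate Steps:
M = 1 (M = -1/(-1) = -1*(-1) = 1)
n(b) = 4 + b² (n(b) = 4 + b*b = 4 + b²)
N(B) = 29 (N(B) = 1*(4 + 5²) = 1*(4 + 25) = 1*29 = 29)
l(p) = 29*√p
l(248) - 1*(-472822) = 29*√248 - 1*(-472822) = 29*(2*√62) + 472822 = 58*√62 + 472822 = 472822 + 58*√62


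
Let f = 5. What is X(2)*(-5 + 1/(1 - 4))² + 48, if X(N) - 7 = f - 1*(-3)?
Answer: 1424/3 ≈ 474.67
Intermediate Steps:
X(N) = 15 (X(N) = 7 + (5 - 1*(-3)) = 7 + (5 + 3) = 7 + 8 = 15)
X(2)*(-5 + 1/(1 - 4))² + 48 = 15*(-5 + 1/(1 - 4))² + 48 = 15*(-5 + 1/(-3))² + 48 = 15*(-5 - ⅓)² + 48 = 15*(-16/3)² + 48 = 15*(256/9) + 48 = 1280/3 + 48 = 1424/3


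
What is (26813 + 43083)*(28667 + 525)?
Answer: 2040404032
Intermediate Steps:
(26813 + 43083)*(28667 + 525) = 69896*29192 = 2040404032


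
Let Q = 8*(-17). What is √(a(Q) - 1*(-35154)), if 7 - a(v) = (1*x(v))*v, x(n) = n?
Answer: √16665 ≈ 129.09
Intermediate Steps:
Q = -136
a(v) = 7 - v² (a(v) = 7 - 1*v*v = 7 - v*v = 7 - v²)
√(a(Q) - 1*(-35154)) = √((7 - 1*(-136)²) - 1*(-35154)) = √((7 - 1*18496) + 35154) = √((7 - 18496) + 35154) = √(-18489 + 35154) = √16665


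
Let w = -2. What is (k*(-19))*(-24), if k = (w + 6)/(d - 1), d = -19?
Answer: -456/5 ≈ -91.200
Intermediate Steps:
k = -1/5 (k = (-2 + 6)/(-19 - 1) = 4/(-20) = 4*(-1/20) = -1/5 ≈ -0.20000)
(k*(-19))*(-24) = -1/5*(-19)*(-24) = (19/5)*(-24) = -456/5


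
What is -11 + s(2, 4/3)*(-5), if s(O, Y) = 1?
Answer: -16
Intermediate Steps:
-11 + s(2, 4/3)*(-5) = -11 + 1*(-5) = -11 - 5 = -16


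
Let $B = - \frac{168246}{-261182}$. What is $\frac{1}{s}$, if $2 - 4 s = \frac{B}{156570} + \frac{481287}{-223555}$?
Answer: $\frac{243783840600152}{253100984139895} \approx 0.96319$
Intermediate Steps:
$B = \frac{84123}{130591}$ ($B = \left(-168246\right) \left(- \frac{1}{261182}\right) = \frac{84123}{130591} \approx 0.64417$)
$s = \frac{253100984139895}{243783840600152}$ ($s = \frac{1}{2} - \frac{\frac{84123}{130591 \cdot 156570} + \frac{481287}{-223555}}{4} = \frac{1}{2} - \frac{\frac{84123}{130591} \cdot \frac{1}{156570} + 481287 \left(- \frac{1}{223555}\right)}{4} = \frac{1}{2} - \frac{\frac{28041}{6815544290} - \frac{481287}{223555}}{4} = \frac{1}{2} - - \frac{131209063839819}{243783840600152} = \frac{1}{2} + \frac{131209063839819}{243783840600152} = \frac{253100984139895}{243783840600152} \approx 1.0382$)
$\frac{1}{s} = \frac{1}{\frac{253100984139895}{243783840600152}} = \frac{243783840600152}{253100984139895}$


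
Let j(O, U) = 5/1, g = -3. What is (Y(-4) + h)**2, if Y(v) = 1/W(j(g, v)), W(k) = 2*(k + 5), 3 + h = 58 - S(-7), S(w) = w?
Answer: 1540081/400 ≈ 3850.2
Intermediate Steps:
j(O, U) = 5 (j(O, U) = 5*1 = 5)
h = 62 (h = -3 + (58 - 1*(-7)) = -3 + (58 + 7) = -3 + 65 = 62)
W(k) = 10 + 2*k (W(k) = 2*(5 + k) = 10 + 2*k)
Y(v) = 1/20 (Y(v) = 1/(10 + 2*5) = 1/(10 + 10) = 1/20)
(Y(-4) + h)**2 = (1/20 + 62)**2 = (1241/20)**2 = 1540081/400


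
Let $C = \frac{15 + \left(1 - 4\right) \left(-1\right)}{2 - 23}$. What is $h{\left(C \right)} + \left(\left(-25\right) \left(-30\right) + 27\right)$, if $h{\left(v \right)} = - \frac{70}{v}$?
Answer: $\frac{2576}{3} \approx 858.67$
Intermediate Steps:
$C = - \frac{6}{7}$ ($C = \frac{15 - -3}{-21} = \left(15 + 3\right) \left(- \frac{1}{21}\right) = 18 \left(- \frac{1}{21}\right) = - \frac{6}{7} \approx -0.85714$)
$h{\left(C \right)} + \left(\left(-25\right) \left(-30\right) + 27\right) = - \frac{70}{- \frac{6}{7}} + \left(\left(-25\right) \left(-30\right) + 27\right) = \left(-70\right) \left(- \frac{7}{6}\right) + \left(750 + 27\right) = \frac{245}{3} + 777 = \frac{2576}{3}$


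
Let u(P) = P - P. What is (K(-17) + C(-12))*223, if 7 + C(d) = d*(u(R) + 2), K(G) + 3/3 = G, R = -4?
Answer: -10927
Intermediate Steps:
u(P) = 0
K(G) = -1 + G
C(d) = -7 + 2*d (C(d) = -7 + d*(0 + 2) = -7 + d*2 = -7 + 2*d)
(K(-17) + C(-12))*223 = ((-1 - 17) + (-7 + 2*(-12)))*223 = (-18 + (-7 - 24))*223 = (-18 - 31)*223 = -49*223 = -10927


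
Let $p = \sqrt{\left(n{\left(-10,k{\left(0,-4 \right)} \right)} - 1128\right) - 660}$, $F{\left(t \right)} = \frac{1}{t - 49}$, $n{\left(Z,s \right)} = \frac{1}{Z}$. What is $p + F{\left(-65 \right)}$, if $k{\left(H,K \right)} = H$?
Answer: $- \frac{1}{114} + \frac{i \sqrt{178810}}{10} \approx -0.0087719 + 42.286 i$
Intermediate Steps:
$F{\left(t \right)} = \frac{1}{-49 + t}$
$p = \frac{i \sqrt{178810}}{10}$ ($p = \sqrt{\left(\frac{1}{-10} - 1128\right) - 660} = \sqrt{\left(- \frac{1}{10} - 1128\right) - 660} = \sqrt{- \frac{11281}{10} - 660} = \sqrt{- \frac{17881}{10}} = \frac{i \sqrt{178810}}{10} \approx 42.286 i$)
$p + F{\left(-65 \right)} = \frac{i \sqrt{178810}}{10} + \frac{1}{-49 - 65} = \frac{i \sqrt{178810}}{10} + \frac{1}{-114} = \frac{i \sqrt{178810}}{10} - \frac{1}{114} = - \frac{1}{114} + \frac{i \sqrt{178810}}{10}$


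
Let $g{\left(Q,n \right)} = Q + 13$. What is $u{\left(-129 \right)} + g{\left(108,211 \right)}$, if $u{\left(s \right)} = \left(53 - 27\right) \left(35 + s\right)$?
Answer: $-2323$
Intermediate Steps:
$u{\left(s \right)} = 910 + 26 s$ ($u{\left(s \right)} = 26 \left(35 + s\right) = 910 + 26 s$)
$g{\left(Q,n \right)} = 13 + Q$
$u{\left(-129 \right)} + g{\left(108,211 \right)} = \left(910 + 26 \left(-129\right)\right) + \left(13 + 108\right) = \left(910 - 3354\right) + 121 = -2444 + 121 = -2323$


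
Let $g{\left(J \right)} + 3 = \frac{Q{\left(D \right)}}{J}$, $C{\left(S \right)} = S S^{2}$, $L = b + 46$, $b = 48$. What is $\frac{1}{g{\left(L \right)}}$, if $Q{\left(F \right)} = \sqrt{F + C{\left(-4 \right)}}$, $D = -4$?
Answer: $- \frac{6627}{19898} - \frac{47 i \sqrt{17}}{19898} \approx -0.33305 - 0.009739 i$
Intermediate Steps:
$L = 94$ ($L = 48 + 46 = 94$)
$C{\left(S \right)} = S^{3}$
$Q{\left(F \right)} = \sqrt{-64 + F}$ ($Q{\left(F \right)} = \sqrt{F + \left(-4\right)^{3}} = \sqrt{F - 64} = \sqrt{-64 + F}$)
$g{\left(J \right)} = -3 + \frac{2 i \sqrt{17}}{J}$ ($g{\left(J \right)} = -3 + \frac{\sqrt{-64 - 4}}{J} = -3 + \frac{\sqrt{-68}}{J} = -3 + \frac{2 i \sqrt{17}}{J}$)
$\frac{1}{g{\left(L \right)}} = \frac{1}{-3 + \frac{2 i \sqrt{17}}{94}} = \frac{1}{-3 + 2 i \sqrt{17} \cdot \frac{1}{94}} = \frac{1}{-3 + \frac{i \sqrt{17}}{47}}$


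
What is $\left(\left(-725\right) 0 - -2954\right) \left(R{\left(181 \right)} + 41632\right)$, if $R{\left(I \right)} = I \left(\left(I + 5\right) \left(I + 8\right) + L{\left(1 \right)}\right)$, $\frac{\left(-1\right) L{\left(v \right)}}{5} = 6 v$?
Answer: $18902870504$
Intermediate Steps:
$L{\left(v \right)} = - 30 v$ ($L{\left(v \right)} = - 5 \cdot 6 v = - 30 v$)
$R{\left(I \right)} = I \left(-30 + \left(5 + I\right) \left(8 + I\right)\right)$ ($R{\left(I \right)} = I \left(\left(I + 5\right) \left(I + 8\right) - 30\right) = I \left(\left(5 + I\right) \left(8 + I\right) - 30\right) = I \left(-30 + \left(5 + I\right) \left(8 + I\right)\right)$)
$\left(\left(-725\right) 0 - -2954\right) \left(R{\left(181 \right)} + 41632\right) = \left(\left(-725\right) 0 - -2954\right) \left(181 \left(10 + 181^{2} + 13 \cdot 181\right) + 41632\right) = \left(0 + \left(-18536 + 21490\right)\right) \left(181 \left(10 + 32761 + 2353\right) + 41632\right) = \left(0 + 2954\right) \left(181 \cdot 35124 + 41632\right) = 2954 \left(6357444 + 41632\right) = 2954 \cdot 6399076 = 18902870504$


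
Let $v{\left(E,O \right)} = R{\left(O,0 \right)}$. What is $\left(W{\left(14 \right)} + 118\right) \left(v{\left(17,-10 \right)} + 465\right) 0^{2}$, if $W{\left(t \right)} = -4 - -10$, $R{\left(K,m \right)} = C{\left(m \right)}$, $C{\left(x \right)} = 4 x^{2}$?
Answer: $0$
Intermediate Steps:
$R{\left(K,m \right)} = 4 m^{2}$
$v{\left(E,O \right)} = 0$ ($v{\left(E,O \right)} = 4 \cdot 0^{2} = 4 \cdot 0 = 0$)
$W{\left(t \right)} = 6$ ($W{\left(t \right)} = -4 + 10 = 6$)
$\left(W{\left(14 \right)} + 118\right) \left(v{\left(17,-10 \right)} + 465\right) 0^{2} = \left(6 + 118\right) \left(0 + 465\right) 0^{2} = 124 \cdot 465 \cdot 0 = 57660 \cdot 0 = 0$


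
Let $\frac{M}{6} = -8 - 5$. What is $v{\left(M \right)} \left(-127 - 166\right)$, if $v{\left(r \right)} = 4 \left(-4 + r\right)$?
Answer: $96104$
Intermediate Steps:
$M = -78$ ($M = 6 \left(-8 - 5\right) = 6 \left(-13\right) = -78$)
$v{\left(r \right)} = -16 + 4 r$
$v{\left(M \right)} \left(-127 - 166\right) = \left(-16 + 4 \left(-78\right)\right) \left(-127 - 166\right) = \left(-16 - 312\right) \left(-293\right) = \left(-328\right) \left(-293\right) = 96104$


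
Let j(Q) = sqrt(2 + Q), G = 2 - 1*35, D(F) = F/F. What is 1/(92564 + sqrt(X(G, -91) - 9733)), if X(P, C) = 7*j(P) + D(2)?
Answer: 1/(92564 + sqrt(-9732 + 7*I*sqrt(31))) ≈ 1.0803e-5 - 1.15e-8*I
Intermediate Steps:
D(F) = 1
G = -33 (G = 2 - 35 = -33)
X(P, C) = 1 + 7*sqrt(2 + P) (X(P, C) = 7*sqrt(2 + P) + 1 = 1 + 7*sqrt(2 + P))
1/(92564 + sqrt(X(G, -91) - 9733)) = 1/(92564 + sqrt((1 + 7*sqrt(2 - 33)) - 9733)) = 1/(92564 + sqrt((1 + 7*sqrt(-31)) - 9733)) = 1/(92564 + sqrt((1 + 7*(I*sqrt(31))) - 9733)) = 1/(92564 + sqrt((1 + 7*I*sqrt(31)) - 9733)) = 1/(92564 + sqrt(-9732 + 7*I*sqrt(31)))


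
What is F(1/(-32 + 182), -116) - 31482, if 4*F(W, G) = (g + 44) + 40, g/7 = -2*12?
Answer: -31503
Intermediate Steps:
g = -168 (g = 7*(-2*12) = 7*(-24) = -168)
F(W, G) = -21 (F(W, G) = ((-168 + 44) + 40)/4 = (-124 + 40)/4 = (¼)*(-84) = -21)
F(1/(-32 + 182), -116) - 31482 = -21 - 31482 = -31503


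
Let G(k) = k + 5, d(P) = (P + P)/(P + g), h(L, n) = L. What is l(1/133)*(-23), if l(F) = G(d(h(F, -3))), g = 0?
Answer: -161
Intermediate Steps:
d(P) = 2 (d(P) = (P + P)/(P + 0) = (2*P)/P = 2)
G(k) = 5 + k
l(F) = 7 (l(F) = 5 + 2 = 7)
l(1/133)*(-23) = 7*(-23) = -161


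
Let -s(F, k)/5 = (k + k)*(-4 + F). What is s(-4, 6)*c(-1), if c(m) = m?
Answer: -480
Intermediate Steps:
s(F, k) = -10*k*(-4 + F) (s(F, k) = -5*(k + k)*(-4 + F) = -5*2*k*(-4 + F) = -10*k*(-4 + F))
s(-4, 6)*c(-1) = (10*6*(4 - 1*(-4)))*(-1) = (10*6*(4 + 4))*(-1) = (10*6*8)*(-1) = 480*(-1) = -480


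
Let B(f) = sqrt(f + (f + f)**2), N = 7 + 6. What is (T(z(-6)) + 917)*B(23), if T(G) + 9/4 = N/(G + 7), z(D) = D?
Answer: 3711*sqrt(2139)/4 ≈ 42908.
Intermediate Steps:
N = 13
T(G) = -9/4 + 13/(7 + G) (T(G) = -9/4 + 13/(G + 7) = -9/4 + 13/(7 + G))
B(f) = sqrt(f + 4*f**2) (B(f) = sqrt(f + (2*f)**2) = sqrt(f + 4*f**2))
(T(z(-6)) + 917)*B(23) = ((-11 - 9*(-6))/(4*(7 - 6)) + 917)*sqrt(23*(1 + 4*23)) = ((1/4)*(-11 + 54)/1 + 917)*sqrt(23*(1 + 92)) = ((1/4)*1*43 + 917)*sqrt(23*93) = (43/4 + 917)*sqrt(2139) = 3711*sqrt(2139)/4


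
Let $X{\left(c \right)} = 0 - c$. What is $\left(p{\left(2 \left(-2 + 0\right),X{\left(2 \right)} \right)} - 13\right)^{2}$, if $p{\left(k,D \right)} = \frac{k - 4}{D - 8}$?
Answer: $\frac{3721}{25} \approx 148.84$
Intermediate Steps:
$X{\left(c \right)} = - c$
$p{\left(k,D \right)} = \frac{-4 + k}{-8 + D}$
$\left(p{\left(2 \left(-2 + 0\right),X{\left(2 \right)} \right)} - 13\right)^{2} = \left(\frac{-4 + 2 \left(-2 + 0\right)}{-8 - 2} - 13\right)^{2} = \left(\frac{-4 + 2 \left(-2\right)}{-8 - 2} - 13\right)^{2} = \left(\frac{-4 - 4}{-10} - 13\right)^{2} = \left(\left(- \frac{1}{10}\right) \left(-8\right) - 13\right)^{2} = \left(\frac{4}{5} - 13\right)^{2} = \left(- \frac{61}{5}\right)^{2} = \frac{3721}{25}$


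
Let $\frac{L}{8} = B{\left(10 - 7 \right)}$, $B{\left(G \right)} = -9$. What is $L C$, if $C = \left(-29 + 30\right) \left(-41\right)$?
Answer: $2952$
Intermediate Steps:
$C = -41$ ($C = 1 \left(-41\right) = -41$)
$L = -72$ ($L = 8 \left(-9\right) = -72$)
$L C = \left(-72\right) \left(-41\right) = 2952$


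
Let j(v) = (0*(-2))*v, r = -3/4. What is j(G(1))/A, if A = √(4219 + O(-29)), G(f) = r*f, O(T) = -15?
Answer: 0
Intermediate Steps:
r = -¾ (r = -3*¼ = -¾ ≈ -0.75000)
G(f) = -3*f/4
j(v) = 0 (j(v) = 0*v = 0)
A = 2*√1051 (A = √(4219 - 15) = √4204 = 2*√1051 ≈ 64.838)
j(G(1))/A = 0/((2*√1051)) = 0*(√1051/2102) = 0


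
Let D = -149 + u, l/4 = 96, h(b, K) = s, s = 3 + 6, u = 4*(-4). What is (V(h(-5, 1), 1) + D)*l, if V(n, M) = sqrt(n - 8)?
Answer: -62976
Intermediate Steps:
u = -16
s = 9
h(b, K) = 9
V(n, M) = sqrt(-8 + n)
l = 384 (l = 4*96 = 384)
D = -165 (D = -149 - 16 = -165)
(V(h(-5, 1), 1) + D)*l = (sqrt(-8 + 9) - 165)*384 = (sqrt(1) - 165)*384 = (1 - 165)*384 = -164*384 = -62976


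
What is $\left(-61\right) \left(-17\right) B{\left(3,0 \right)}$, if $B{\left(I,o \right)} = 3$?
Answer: $3111$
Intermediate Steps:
$\left(-61\right) \left(-17\right) B{\left(3,0 \right)} = \left(-61\right) \left(-17\right) 3 = 1037 \cdot 3 = 3111$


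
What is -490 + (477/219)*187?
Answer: -6037/73 ≈ -82.699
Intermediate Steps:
-490 + (477/219)*187 = -490 + (477*(1/219))*187 = -490 + (159/73)*187 = -490 + 29733/73 = -6037/73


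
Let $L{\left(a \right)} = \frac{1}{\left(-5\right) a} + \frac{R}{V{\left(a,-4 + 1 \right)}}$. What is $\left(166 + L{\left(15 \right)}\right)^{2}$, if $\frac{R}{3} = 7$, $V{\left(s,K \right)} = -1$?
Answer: $\frac{118243876}{5625} \approx 21021.0$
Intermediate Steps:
$R = 21$ ($R = 3 \cdot 7 = 21$)
$L{\left(a \right)} = -21 - \frac{1}{5 a}$ ($L{\left(a \right)} = \frac{1}{\left(-5\right) a} + \frac{21}{-1} = - \frac{1}{5 a} + 21 \left(-1\right) = - \frac{1}{5 a} - 21 = -21 - \frac{1}{5 a}$)
$\left(166 + L{\left(15 \right)}\right)^{2} = \left(166 - \left(21 + \frac{1}{5 \cdot 15}\right)\right)^{2} = \left(166 - \frac{1576}{75}\right)^{2} = \left(\frac{10874}{75}\right)^{2} = \frac{118243876}{5625}$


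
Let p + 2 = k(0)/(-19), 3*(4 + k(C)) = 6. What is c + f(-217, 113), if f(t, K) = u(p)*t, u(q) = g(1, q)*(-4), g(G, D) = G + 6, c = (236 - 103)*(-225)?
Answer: -23849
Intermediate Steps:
c = -29925 (c = 133*(-225) = -29925)
g(G, D) = 6 + G
k(C) = -2 (k(C) = -4 + (⅓)*6 = -4 + 2 = -2)
p = -36/19 (p = -2 - 2/(-19) = -2 - 2*(-1/19) = -2 + 2/19 = -36/19 ≈ -1.8947)
u(q) = -28 (u(q) = (6 + 1)*(-4) = 7*(-4) = -28)
f(t, K) = -28*t
c + f(-217, 113) = -29925 - 28*(-217) = -29925 + 6076 = -23849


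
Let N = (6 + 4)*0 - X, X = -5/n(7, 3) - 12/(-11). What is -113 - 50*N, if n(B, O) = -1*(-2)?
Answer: -2018/11 ≈ -183.45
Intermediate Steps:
n(B, O) = 2
X = -31/22 (X = -5/2 - 12/(-11) = -5*½ - 12*(-1/11) = -5/2 + 12/11 = -31/22 ≈ -1.4091)
N = 31/22 (N = (6 + 4)*0 - 1*(-31/22) = 10*0 + 31/22 = 0 + 31/22 = 31/22 ≈ 1.4091)
-113 - 50*N = -113 - 50*31/22 = -113 - 775/11 = -2018/11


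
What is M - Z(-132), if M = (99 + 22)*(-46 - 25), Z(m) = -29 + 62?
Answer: -8624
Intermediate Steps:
Z(m) = 33
M = -8591 (M = 121*(-71) = -8591)
M - Z(-132) = -8591 - 1*33 = -8591 - 33 = -8624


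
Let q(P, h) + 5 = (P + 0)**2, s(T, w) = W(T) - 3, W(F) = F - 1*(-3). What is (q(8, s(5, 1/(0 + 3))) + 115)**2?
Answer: 30276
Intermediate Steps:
W(F) = 3 + F (W(F) = F + 3 = 3 + F)
s(T, w) = T (s(T, w) = (3 + T) - 3 = T)
q(P, h) = -5 + P**2 (q(P, h) = -5 + (P + 0)**2 = -5 + P**2)
(q(8, s(5, 1/(0 + 3))) + 115)**2 = ((-5 + 8**2) + 115)**2 = ((-5 + 64) + 115)**2 = (59 + 115)**2 = 174**2 = 30276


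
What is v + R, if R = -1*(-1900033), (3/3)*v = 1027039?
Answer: 2927072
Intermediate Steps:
v = 1027039
R = 1900033
v + R = 1027039 + 1900033 = 2927072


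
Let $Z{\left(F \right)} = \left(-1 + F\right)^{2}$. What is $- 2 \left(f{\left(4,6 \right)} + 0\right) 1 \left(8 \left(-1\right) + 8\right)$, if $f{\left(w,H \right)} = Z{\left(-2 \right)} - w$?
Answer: $0$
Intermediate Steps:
$f{\left(w,H \right)} = 9 - w$ ($f{\left(w,H \right)} = \left(-1 - 2\right)^{2} - w = \left(-3\right)^{2} - w = 9 - w$)
$- 2 \left(f{\left(4,6 \right)} + 0\right) 1 \left(8 \left(-1\right) + 8\right) = - 2 \left(\left(9 - 4\right) + 0\right) 1 \left(8 \left(-1\right) + 8\right) = - 2 \left(\left(9 - 4\right) + 0\right) 1 \left(-8 + 8\right) = - 2 \left(5 + 0\right) 1 \cdot 0 = - 2 \cdot 5 \cdot 1 \cdot 0 = \left(-2\right) 5 \cdot 0 = \left(-10\right) 0 = 0$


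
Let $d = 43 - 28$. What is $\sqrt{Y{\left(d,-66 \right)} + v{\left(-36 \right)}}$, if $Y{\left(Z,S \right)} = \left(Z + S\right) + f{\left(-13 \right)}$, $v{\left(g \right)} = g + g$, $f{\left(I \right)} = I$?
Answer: $2 i \sqrt{34} \approx 11.662 i$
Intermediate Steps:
$v{\left(g \right)} = 2 g$
$d = 15$
$Y{\left(Z,S \right)} = -13 + S + Z$ ($Y{\left(Z,S \right)} = \left(Z + S\right) - 13 = \left(S + Z\right) - 13 = -13 + S + Z$)
$\sqrt{Y{\left(d,-66 \right)} + v{\left(-36 \right)}} = \sqrt{\left(-13 - 66 + 15\right) + 2 \left(-36\right)} = \sqrt{-64 - 72} = \sqrt{-136} = 2 i \sqrt{34}$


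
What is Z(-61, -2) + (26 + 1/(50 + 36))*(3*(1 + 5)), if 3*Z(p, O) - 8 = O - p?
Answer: 63280/129 ≈ 490.54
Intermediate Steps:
Z(p, O) = 8/3 - p/3 + O/3 (Z(p, O) = 8/3 + (O - p)/3 = 8/3 + (-p/3 + O/3) = 8/3 - p/3 + O/3)
Z(-61, -2) + (26 + 1/(50 + 36))*(3*(1 + 5)) = (8/3 - ⅓*(-61) + (⅓)*(-2)) + (26 + 1/(50 + 36))*(3*(1 + 5)) = (8/3 + 61/3 - ⅔) + (26 + 1/86)*(3*6) = 67/3 + (26 + 1/86)*18 = 67/3 + (2237/86)*18 = 67/3 + 20133/43 = 63280/129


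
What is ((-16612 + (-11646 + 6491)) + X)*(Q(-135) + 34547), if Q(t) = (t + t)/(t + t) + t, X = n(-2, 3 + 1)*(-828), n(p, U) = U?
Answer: -863043627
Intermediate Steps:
X = -3312 (X = (3 + 1)*(-828) = 4*(-828) = -3312)
Q(t) = 1 + t (Q(t) = (2*t)/((2*t)) + t = (2*t)*(1/(2*t)) + t = 1 + t)
((-16612 + (-11646 + 6491)) + X)*(Q(-135) + 34547) = ((-16612 + (-11646 + 6491)) - 3312)*((1 - 135) + 34547) = ((-16612 - 5155) - 3312)*(-134 + 34547) = (-21767 - 3312)*34413 = -25079*34413 = -863043627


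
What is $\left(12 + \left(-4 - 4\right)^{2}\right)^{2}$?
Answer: $5776$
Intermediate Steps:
$\left(12 + \left(-4 - 4\right)^{2}\right)^{2} = \left(12 + \left(-8\right)^{2}\right)^{2} = \left(12 + 64\right)^{2} = 76^{2} = 5776$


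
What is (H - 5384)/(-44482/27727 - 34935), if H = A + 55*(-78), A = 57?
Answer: 266650559/968687227 ≈ 0.27527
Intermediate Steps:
H = -4233 (H = 57 + 55*(-78) = 57 - 4290 = -4233)
(H - 5384)/(-44482/27727 - 34935) = (-4233 - 5384)/(-44482/27727 - 34935) = -9617/(-44482*1/27727 - 34935) = -9617/(-44482/27727 - 34935) = -9617/(-968687227/27727) = -9617*(-27727/968687227) = 266650559/968687227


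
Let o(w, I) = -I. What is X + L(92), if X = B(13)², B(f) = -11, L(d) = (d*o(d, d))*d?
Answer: -778567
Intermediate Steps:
L(d) = -d³ (L(d) = (d*(-d))*d = (-d²)*d = -d³)
X = 121 (X = (-11)² = 121)
X + L(92) = 121 - 1*92³ = 121 - 1*778688 = 121 - 778688 = -778567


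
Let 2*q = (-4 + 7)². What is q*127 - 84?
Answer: 975/2 ≈ 487.50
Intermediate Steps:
q = 9/2 (q = (-4 + 7)²/2 = (½)*3² = (½)*9 = 9/2 ≈ 4.5000)
q*127 - 84 = (9/2)*127 - 84 = 1143/2 - 84 = 975/2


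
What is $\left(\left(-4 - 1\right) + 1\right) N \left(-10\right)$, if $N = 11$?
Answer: $440$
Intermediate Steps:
$\left(\left(-4 - 1\right) + 1\right) N \left(-10\right) = \left(\left(-4 - 1\right) + 1\right) 11 \left(-10\right) = \left(-5 + 1\right) 11 \left(-10\right) = \left(-4\right) 11 \left(-10\right) = \left(-44\right) \left(-10\right) = 440$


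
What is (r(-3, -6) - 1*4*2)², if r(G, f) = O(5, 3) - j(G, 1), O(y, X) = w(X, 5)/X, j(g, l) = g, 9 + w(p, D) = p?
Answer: 49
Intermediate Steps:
w(p, D) = -9 + p
O(y, X) = (-9 + X)/X
r(G, f) = -2 - G (r(G, f) = (-9 + 3)/3 - G = (⅓)*(-6) - G = -2 - G)
(r(-3, -6) - 1*4*2)² = ((-2 - 1*(-3)) - 1*4*2)² = ((-2 + 3) - 4*2)² = (1 - 8)² = (-7)² = 49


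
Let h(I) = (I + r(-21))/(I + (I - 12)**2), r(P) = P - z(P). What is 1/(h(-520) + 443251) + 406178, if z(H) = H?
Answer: 6357710283227957/15652522498 ≈ 4.0618e+5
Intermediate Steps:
r(P) = 0 (r(P) = P - P = 0)
h(I) = I/(I + (-12 + I)**2) (h(I) = (I + 0)/(I + (I - 12)**2) = I/(I + (-12 + I)**2))
1/(h(-520) + 443251) + 406178 = 1/(-520/(-520 + (-12 - 520)**2) + 443251) + 406178 = 1/(-520/(-520 + (-532)**2) + 443251) + 406178 = 1/(-520/(-520 + 283024) + 443251) + 406178 = 1/(-520/282504 + 443251) + 406178 = 1/(-520*1/282504 + 443251) + 406178 = 1/(-65/35313 + 443251) + 406178 = 1/(15652522498/35313) + 406178 = 35313/15652522498 + 406178 = 6357710283227957/15652522498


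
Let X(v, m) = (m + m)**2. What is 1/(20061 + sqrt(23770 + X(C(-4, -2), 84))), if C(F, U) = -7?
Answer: 20061/402391727 - sqrt(51994)/402391727 ≈ 4.9288e-5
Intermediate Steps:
X(v, m) = 4*m**2 (X(v, m) = (2*m)**2 = 4*m**2)
1/(20061 + sqrt(23770 + X(C(-4, -2), 84))) = 1/(20061 + sqrt(23770 + 4*84**2)) = 1/(20061 + sqrt(23770 + 4*7056)) = 1/(20061 + sqrt(23770 + 28224)) = 1/(20061 + sqrt(51994))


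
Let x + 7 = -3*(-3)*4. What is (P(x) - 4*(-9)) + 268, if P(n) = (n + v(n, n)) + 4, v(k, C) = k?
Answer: 366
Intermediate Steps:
x = 29 (x = -7 - 3*(-3)*4 = -7 + 9*4 = -7 + 36 = 29)
P(n) = 4 + 2*n (P(n) = (n + n) + 4 = 2*n + 4 = 4 + 2*n)
(P(x) - 4*(-9)) + 268 = ((4 + 2*29) - 4*(-9)) + 268 = ((4 + 58) + 36) + 268 = (62 + 36) + 268 = 98 + 268 = 366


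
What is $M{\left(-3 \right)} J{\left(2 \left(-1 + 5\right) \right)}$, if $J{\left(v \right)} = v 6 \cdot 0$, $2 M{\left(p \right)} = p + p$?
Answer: $0$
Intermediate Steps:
$M{\left(p \right)} = p$ ($M{\left(p \right)} = \frac{p + p}{2} = \frac{2 p}{2} = p$)
$J{\left(v \right)} = 0$ ($J{\left(v \right)} = 6 v 0 = 0$)
$M{\left(-3 \right)} J{\left(2 \left(-1 + 5\right) \right)} = \left(-3\right) 0 = 0$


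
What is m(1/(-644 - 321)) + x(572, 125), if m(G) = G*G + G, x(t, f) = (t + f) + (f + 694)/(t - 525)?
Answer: 31268627742/43767575 ≈ 714.42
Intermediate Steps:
x(t, f) = f + t + (694 + f)/(-525 + t) (x(t, f) = (f + t) + (694 + f)/(-525 + t) = f + t + (694 + f)/(-525 + t))
m(G) = G + G² (m(G) = G² + G = G + G²)
m(1/(-644 - 321)) + x(572, 125) = (1 + 1/(-644 - 321))/(-644 - 321) + (694 + 572² - 525*572 - 524*125 + 125*572)/(-525 + 572) = (1 + 1/(-965))/(-965) + (694 + 327184 - 300300 - 65500 + 71500)/47 = -(1 - 1/965)/965 + (1/47)*33578 = -1/965*964/965 + 33578/47 = -964/931225 + 33578/47 = 31268627742/43767575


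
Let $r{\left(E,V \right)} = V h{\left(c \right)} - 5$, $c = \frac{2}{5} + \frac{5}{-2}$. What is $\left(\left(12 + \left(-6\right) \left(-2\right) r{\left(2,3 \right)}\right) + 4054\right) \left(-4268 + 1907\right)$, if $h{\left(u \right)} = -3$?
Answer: $-9203178$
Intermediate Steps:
$c = - \frac{21}{10}$ ($c = 2 \cdot \frac{1}{5} + 5 \left(- \frac{1}{2}\right) = \frac{2}{5} - \frac{5}{2} = - \frac{21}{10} \approx -2.1$)
$r{\left(E,V \right)} = -5 - 3 V$ ($r{\left(E,V \right)} = V \left(-3\right) - 5 = - 3 V - 5 = -5 - 3 V$)
$\left(\left(12 + \left(-6\right) \left(-2\right) r{\left(2,3 \right)}\right) + 4054\right) \left(-4268 + 1907\right) = \left(\left(12 + \left(-6\right) \left(-2\right) \left(-5 - 9\right)\right) + 4054\right) \left(-4268 + 1907\right) = \left(\left(12 + 12 \left(-5 - 9\right)\right) + 4054\right) \left(-2361\right) = \left(\left(12 + 12 \left(-14\right)\right) + 4054\right) \left(-2361\right) = \left(\left(12 - 168\right) + 4054\right) \left(-2361\right) = \left(-156 + 4054\right) \left(-2361\right) = 3898 \left(-2361\right) = -9203178$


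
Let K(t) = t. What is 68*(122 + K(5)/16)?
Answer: 33269/4 ≈ 8317.3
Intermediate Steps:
68*(122 + K(5)/16) = 68*(122 + 5/16) = 68*(1957/16) = 33269/4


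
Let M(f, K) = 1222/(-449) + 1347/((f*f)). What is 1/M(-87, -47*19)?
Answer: -1132827/2881505 ≈ -0.39314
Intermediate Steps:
M(f, K) = -1222/449 + 1347/f² (M(f, K) = 1222*(-1/449) + 1347/(f²) = -1222/449 + 1347/f²)
1/M(-87, -47*19) = 1/(-1222/449 + 1347/(-87)²) = 1/(-1222/449 + 1347*(1/7569)) = 1/(-1222/449 + 449/2523) = 1/(-2881505/1132827) = -1132827/2881505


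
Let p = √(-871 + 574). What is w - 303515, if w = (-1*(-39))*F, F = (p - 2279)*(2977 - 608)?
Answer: -210862604 + 277173*I*√33 ≈ -2.1086e+8 + 1.5922e+6*I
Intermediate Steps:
p = 3*I*√33 (p = √(-297) = 3*I*√33 ≈ 17.234*I)
F = -5398951 + 7107*I*√33 (F = (3*I*√33 - 2279)*(2977 - 608) = (-2279 + 3*I*√33)*2369 = -5398951 + 7107*I*√33 ≈ -5.399e+6 + 40827.0*I)
w = -210559089 + 277173*I*√33 (w = (-1*(-39))*(-5398951 + 7107*I*√33) = 39*(-5398951 + 7107*I*√33) = -210559089 + 277173*I*√33 ≈ -2.1056e+8 + 1.5922e+6*I)
w - 303515 = (-210559089 + 277173*I*√33) - 303515 = -210862604 + 277173*I*√33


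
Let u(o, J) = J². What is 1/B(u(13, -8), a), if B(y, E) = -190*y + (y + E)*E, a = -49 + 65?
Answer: -1/10880 ≈ -9.1912e-5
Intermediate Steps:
a = 16
B(y, E) = -190*y + E*(E + y) (B(y, E) = -190*y + (E + y)*E = -190*y + E*(E + y))
1/B(u(13, -8), a) = 1/(16² - 190*(-8)² + 16*(-8)²) = 1/(256 - 190*64 + 16*64) = 1/(256 - 12160 + 1024) = 1/(-10880) = -1/10880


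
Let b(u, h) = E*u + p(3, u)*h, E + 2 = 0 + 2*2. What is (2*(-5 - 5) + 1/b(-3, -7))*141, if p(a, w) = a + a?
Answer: -45167/16 ≈ -2822.9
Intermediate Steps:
p(a, w) = 2*a
E = 2 (E = -2 + (0 + 2*2) = -2 + (0 + 4) = -2 + 4 = 2)
b(u, h) = 2*u + 6*h (b(u, h) = 2*u + (2*3)*h = 2*u + 6*h)
(2*(-5 - 5) + 1/b(-3, -7))*141 = (2*(-5 - 5) + 1/(2*(-3) + 6*(-7)))*141 = (2*(-10) + 1/(-6 - 42))*141 = (-20 + 1/(-48))*141 = (-20 - 1/48)*141 = -961/48*141 = -45167/16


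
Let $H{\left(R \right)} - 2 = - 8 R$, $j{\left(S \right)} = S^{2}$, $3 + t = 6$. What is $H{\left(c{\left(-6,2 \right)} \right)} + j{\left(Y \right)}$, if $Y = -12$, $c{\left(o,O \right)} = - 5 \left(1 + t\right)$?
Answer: $306$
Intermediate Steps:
$t = 3$ ($t = -3 + 6 = 3$)
$c{\left(o,O \right)} = -20$ ($c{\left(o,O \right)} = - 5 \left(1 + 3\right) = \left(-5\right) 4 = -20$)
$H{\left(R \right)} = 2 - 8 R$
$H{\left(c{\left(-6,2 \right)} \right)} + j{\left(Y \right)} = \left(2 - -160\right) + \left(-12\right)^{2} = \left(2 + 160\right) + 144 = 162 + 144 = 306$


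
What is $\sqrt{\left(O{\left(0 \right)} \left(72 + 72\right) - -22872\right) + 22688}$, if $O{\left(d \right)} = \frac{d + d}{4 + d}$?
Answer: $2 \sqrt{11390} \approx 213.45$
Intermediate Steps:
$O{\left(d \right)} = \frac{2 d}{4 + d}$
$\sqrt{\left(O{\left(0 \right)} \left(72 + 72\right) - -22872\right) + 22688} = \sqrt{\left(2 \cdot 0 \frac{1}{4 + 0} \left(72 + 72\right) - -22872\right) + 22688} = \sqrt{\left(2 \cdot 0 \cdot \frac{1}{4} \cdot 144 + 22872\right) + 22688} = \sqrt{\left(0 \cdot 144 + 22872\right) + 22688} = \sqrt{\left(0 + 22872\right) + 22688} = \sqrt{22872 + 22688} = \sqrt{45560} = 2 \sqrt{11390}$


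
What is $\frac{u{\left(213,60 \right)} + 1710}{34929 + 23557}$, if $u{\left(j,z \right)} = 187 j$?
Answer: $\frac{41541}{58486} \approx 0.71027$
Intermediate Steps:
$\frac{u{\left(213,60 \right)} + 1710}{34929 + 23557} = \frac{187 \cdot 213 + 1710}{34929 + 23557} = \frac{39831 + 1710}{58486} = 41541 \cdot \frac{1}{58486} = \frac{41541}{58486}$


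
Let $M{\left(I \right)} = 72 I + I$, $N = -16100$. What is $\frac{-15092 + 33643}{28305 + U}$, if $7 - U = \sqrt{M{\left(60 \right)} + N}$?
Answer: $\frac{65651989}{100197633} + \frac{18551 i \sqrt{2930}}{400790532} \approx 0.65522 + 0.0025054 i$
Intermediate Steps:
$M{\left(I \right)} = 73 I$
$U = 7 - 2 i \sqrt{2930}$ ($U = 7 - \sqrt{73 \cdot 60 - 16100} = 7 - \sqrt{4380 - 16100} = 7 - \sqrt{-11720} = 7 - 2 i \sqrt{2930} \approx 7.0 - 108.26 i$)
$\frac{-15092 + 33643}{28305 + U} = \frac{-15092 + 33643}{28305 + \left(7 - 2 i \sqrt{2930}\right)} = \frac{18551}{28312 - 2 i \sqrt{2930}}$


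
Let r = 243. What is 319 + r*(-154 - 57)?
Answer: -50954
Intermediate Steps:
319 + r*(-154 - 57) = 319 + 243*(-154 - 57) = 319 + 243*(-211) = 319 - 51273 = -50954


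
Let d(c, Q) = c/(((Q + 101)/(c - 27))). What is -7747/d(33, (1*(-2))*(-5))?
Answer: -286639/66 ≈ -4343.0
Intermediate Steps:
d(c, Q) = c*(-27 + c)/(101 + Q) (d(c, Q) = c/(((101 + Q)/(-27 + c))) = c*((-27 + c)/(101 + Q)) = c*(-27 + c)/(101 + Q))
-7747/d(33, (1*(-2))*(-5)) = -7747*(101 + (1*(-2))*(-5))/(33*(-27 + 33)) = -7747/(33*6/(101 - 2*(-5))) = -7747/(33*6/(101 + 10)) = -7747/(33*6/111) = -7747/(33*(1/111)*6) = -7747/66/37 = -7747*37/66 = -286639/66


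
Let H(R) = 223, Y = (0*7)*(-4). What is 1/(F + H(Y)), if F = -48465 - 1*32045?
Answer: -1/80287 ≈ -1.2455e-5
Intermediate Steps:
Y = 0 (Y = 0*(-4) = 0)
F = -80510 (F = -48465 - 32045 = -80510)
1/(F + H(Y)) = 1/(-80510 + 223) = 1/(-80287) = -1/80287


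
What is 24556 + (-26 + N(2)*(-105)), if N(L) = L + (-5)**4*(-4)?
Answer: 286820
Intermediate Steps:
N(L) = -2500 + L (N(L) = L + 625*(-4) = L - 2500 = -2500 + L)
24556 + (-26 + N(2)*(-105)) = 24556 + (-26 + (-2500 + 2)*(-105)) = 24556 + (-26 - 2498*(-105)) = 24556 + (-26 + 262290) = 24556 + 262264 = 286820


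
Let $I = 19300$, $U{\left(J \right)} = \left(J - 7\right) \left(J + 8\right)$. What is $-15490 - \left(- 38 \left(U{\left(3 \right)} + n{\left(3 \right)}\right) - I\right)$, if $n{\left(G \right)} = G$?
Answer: $2252$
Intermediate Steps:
$U{\left(J \right)} = \left(-7 + J\right) \left(8 + J\right)$
$-15490 - \left(- 38 \left(U{\left(3 \right)} + n{\left(3 \right)}\right) - I\right) = -15490 - \left(- 38 \left(\left(-56 + 3 + 3^{2}\right) + 3\right) - 19300\right) = -15490 - \left(- 38 \left(\left(-56 + 3 + 9\right) + 3\right) - 19300\right) = -15490 - \left(- 38 \left(-44 + 3\right) - 19300\right) = -15490 - \left(\left(-38\right) \left(-41\right) - 19300\right) = -15490 - \left(1558 - 19300\right) = -15490 - -17742 = -15490 + 17742 = 2252$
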